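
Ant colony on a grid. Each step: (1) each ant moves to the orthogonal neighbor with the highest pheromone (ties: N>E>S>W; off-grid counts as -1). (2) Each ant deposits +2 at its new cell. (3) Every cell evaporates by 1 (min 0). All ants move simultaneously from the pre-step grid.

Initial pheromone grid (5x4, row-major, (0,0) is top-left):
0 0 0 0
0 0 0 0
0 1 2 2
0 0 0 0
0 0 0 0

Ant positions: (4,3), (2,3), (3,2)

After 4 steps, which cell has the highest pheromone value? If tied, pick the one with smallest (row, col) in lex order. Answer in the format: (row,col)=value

Step 1: ant0:(4,3)->N->(3,3) | ant1:(2,3)->W->(2,2) | ant2:(3,2)->N->(2,2)
  grid max=5 at (2,2)
Step 2: ant0:(3,3)->N->(2,3) | ant1:(2,2)->E->(2,3) | ant2:(2,2)->E->(2,3)
  grid max=6 at (2,3)
Step 3: ant0:(2,3)->W->(2,2) | ant1:(2,3)->W->(2,2) | ant2:(2,3)->W->(2,2)
  grid max=9 at (2,2)
Step 4: ant0:(2,2)->E->(2,3) | ant1:(2,2)->E->(2,3) | ant2:(2,2)->E->(2,3)
  grid max=10 at (2,3)
Final grid:
  0 0 0 0
  0 0 0 0
  0 0 8 10
  0 0 0 0
  0 0 0 0
Max pheromone 10 at (2,3)

Answer: (2,3)=10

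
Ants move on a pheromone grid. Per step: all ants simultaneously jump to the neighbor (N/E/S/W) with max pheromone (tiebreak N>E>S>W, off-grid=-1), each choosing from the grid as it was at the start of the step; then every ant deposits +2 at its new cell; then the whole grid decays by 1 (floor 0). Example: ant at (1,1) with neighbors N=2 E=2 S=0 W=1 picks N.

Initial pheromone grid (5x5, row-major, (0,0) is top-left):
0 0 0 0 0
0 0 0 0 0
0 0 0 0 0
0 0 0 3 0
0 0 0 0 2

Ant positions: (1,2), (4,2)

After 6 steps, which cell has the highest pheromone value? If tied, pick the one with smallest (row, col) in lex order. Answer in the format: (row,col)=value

Step 1: ant0:(1,2)->N->(0,2) | ant1:(4,2)->N->(3,2)
  grid max=2 at (3,3)
Step 2: ant0:(0,2)->E->(0,3) | ant1:(3,2)->E->(3,3)
  grid max=3 at (3,3)
Step 3: ant0:(0,3)->E->(0,4) | ant1:(3,3)->N->(2,3)
  grid max=2 at (3,3)
Step 4: ant0:(0,4)->S->(1,4) | ant1:(2,3)->S->(3,3)
  grid max=3 at (3,3)
Step 5: ant0:(1,4)->N->(0,4) | ant1:(3,3)->N->(2,3)
  grid max=2 at (3,3)
Step 6: ant0:(0,4)->S->(1,4) | ant1:(2,3)->S->(3,3)
  grid max=3 at (3,3)
Final grid:
  0 0 0 0 0
  0 0 0 0 1
  0 0 0 0 0
  0 0 0 3 0
  0 0 0 0 0
Max pheromone 3 at (3,3)

Answer: (3,3)=3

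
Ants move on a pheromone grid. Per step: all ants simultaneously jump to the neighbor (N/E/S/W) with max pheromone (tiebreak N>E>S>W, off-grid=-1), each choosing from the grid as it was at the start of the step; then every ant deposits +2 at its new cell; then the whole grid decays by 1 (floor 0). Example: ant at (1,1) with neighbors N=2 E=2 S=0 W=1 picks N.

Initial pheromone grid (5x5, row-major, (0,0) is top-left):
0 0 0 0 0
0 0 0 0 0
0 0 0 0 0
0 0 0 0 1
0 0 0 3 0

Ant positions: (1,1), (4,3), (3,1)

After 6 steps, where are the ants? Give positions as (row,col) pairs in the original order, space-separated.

Step 1: ant0:(1,1)->N->(0,1) | ant1:(4,3)->N->(3,3) | ant2:(3,1)->N->(2,1)
  grid max=2 at (4,3)
Step 2: ant0:(0,1)->E->(0,2) | ant1:(3,3)->S->(4,3) | ant2:(2,1)->N->(1,1)
  grid max=3 at (4,3)
Step 3: ant0:(0,2)->E->(0,3) | ant1:(4,3)->N->(3,3) | ant2:(1,1)->N->(0,1)
  grid max=2 at (4,3)
Step 4: ant0:(0,3)->E->(0,4) | ant1:(3,3)->S->(4,3) | ant2:(0,1)->E->(0,2)
  grid max=3 at (4,3)
Step 5: ant0:(0,4)->S->(1,4) | ant1:(4,3)->N->(3,3) | ant2:(0,2)->E->(0,3)
  grid max=2 at (4,3)
Step 6: ant0:(1,4)->N->(0,4) | ant1:(3,3)->S->(4,3) | ant2:(0,3)->E->(0,4)
  grid max=3 at (0,4)

(0,4) (4,3) (0,4)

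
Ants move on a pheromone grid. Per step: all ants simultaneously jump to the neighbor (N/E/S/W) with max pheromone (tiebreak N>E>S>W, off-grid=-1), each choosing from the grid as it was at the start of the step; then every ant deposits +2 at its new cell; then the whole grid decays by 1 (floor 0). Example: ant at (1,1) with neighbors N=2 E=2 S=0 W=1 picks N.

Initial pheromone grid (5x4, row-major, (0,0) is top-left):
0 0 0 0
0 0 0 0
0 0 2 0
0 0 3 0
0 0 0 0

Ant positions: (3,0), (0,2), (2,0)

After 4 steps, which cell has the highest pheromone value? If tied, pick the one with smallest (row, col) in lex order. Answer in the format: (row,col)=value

Step 1: ant0:(3,0)->N->(2,0) | ant1:(0,2)->E->(0,3) | ant2:(2,0)->N->(1,0)
  grid max=2 at (3,2)
Step 2: ant0:(2,0)->N->(1,0) | ant1:(0,3)->S->(1,3) | ant2:(1,0)->S->(2,0)
  grid max=2 at (1,0)
Step 3: ant0:(1,0)->S->(2,0) | ant1:(1,3)->N->(0,3) | ant2:(2,0)->N->(1,0)
  grid max=3 at (1,0)
Step 4: ant0:(2,0)->N->(1,0) | ant1:(0,3)->S->(1,3) | ant2:(1,0)->S->(2,0)
  grid max=4 at (1,0)
Final grid:
  0 0 0 0
  4 0 0 1
  4 0 0 0
  0 0 0 0
  0 0 0 0
Max pheromone 4 at (1,0)

Answer: (1,0)=4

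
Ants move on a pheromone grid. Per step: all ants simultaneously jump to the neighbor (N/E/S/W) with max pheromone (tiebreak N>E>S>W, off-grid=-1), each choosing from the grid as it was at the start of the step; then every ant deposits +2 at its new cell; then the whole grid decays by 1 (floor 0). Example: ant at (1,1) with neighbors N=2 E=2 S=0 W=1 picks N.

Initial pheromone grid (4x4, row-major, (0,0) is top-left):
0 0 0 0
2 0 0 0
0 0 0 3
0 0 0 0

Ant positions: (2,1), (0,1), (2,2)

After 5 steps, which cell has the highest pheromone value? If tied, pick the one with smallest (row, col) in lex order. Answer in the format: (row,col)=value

Step 1: ant0:(2,1)->N->(1,1) | ant1:(0,1)->E->(0,2) | ant2:(2,2)->E->(2,3)
  grid max=4 at (2,3)
Step 2: ant0:(1,1)->W->(1,0) | ant1:(0,2)->E->(0,3) | ant2:(2,3)->N->(1,3)
  grid max=3 at (2,3)
Step 3: ant0:(1,0)->N->(0,0) | ant1:(0,3)->S->(1,3) | ant2:(1,3)->S->(2,3)
  grid max=4 at (2,3)
Step 4: ant0:(0,0)->S->(1,0) | ant1:(1,3)->S->(2,3) | ant2:(2,3)->N->(1,3)
  grid max=5 at (2,3)
Step 5: ant0:(1,0)->N->(0,0) | ant1:(2,3)->N->(1,3) | ant2:(1,3)->S->(2,3)
  grid max=6 at (2,3)
Final grid:
  1 0 0 0
  1 0 0 4
  0 0 0 6
  0 0 0 0
Max pheromone 6 at (2,3)

Answer: (2,3)=6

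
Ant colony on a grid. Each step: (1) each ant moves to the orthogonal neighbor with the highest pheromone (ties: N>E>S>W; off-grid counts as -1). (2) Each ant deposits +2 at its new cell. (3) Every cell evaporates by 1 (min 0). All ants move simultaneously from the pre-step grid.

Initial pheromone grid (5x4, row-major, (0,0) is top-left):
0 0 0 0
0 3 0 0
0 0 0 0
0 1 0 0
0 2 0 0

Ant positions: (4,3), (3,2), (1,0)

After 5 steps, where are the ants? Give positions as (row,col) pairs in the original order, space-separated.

Step 1: ant0:(4,3)->N->(3,3) | ant1:(3,2)->W->(3,1) | ant2:(1,0)->E->(1,1)
  grid max=4 at (1,1)
Step 2: ant0:(3,3)->N->(2,3) | ant1:(3,1)->S->(4,1) | ant2:(1,1)->N->(0,1)
  grid max=3 at (1,1)
Step 3: ant0:(2,3)->N->(1,3) | ant1:(4,1)->N->(3,1) | ant2:(0,1)->S->(1,1)
  grid max=4 at (1,1)
Step 4: ant0:(1,3)->N->(0,3) | ant1:(3,1)->S->(4,1) | ant2:(1,1)->N->(0,1)
  grid max=3 at (1,1)
Step 5: ant0:(0,3)->S->(1,3) | ant1:(4,1)->N->(3,1) | ant2:(0,1)->S->(1,1)
  grid max=4 at (1,1)

(1,3) (3,1) (1,1)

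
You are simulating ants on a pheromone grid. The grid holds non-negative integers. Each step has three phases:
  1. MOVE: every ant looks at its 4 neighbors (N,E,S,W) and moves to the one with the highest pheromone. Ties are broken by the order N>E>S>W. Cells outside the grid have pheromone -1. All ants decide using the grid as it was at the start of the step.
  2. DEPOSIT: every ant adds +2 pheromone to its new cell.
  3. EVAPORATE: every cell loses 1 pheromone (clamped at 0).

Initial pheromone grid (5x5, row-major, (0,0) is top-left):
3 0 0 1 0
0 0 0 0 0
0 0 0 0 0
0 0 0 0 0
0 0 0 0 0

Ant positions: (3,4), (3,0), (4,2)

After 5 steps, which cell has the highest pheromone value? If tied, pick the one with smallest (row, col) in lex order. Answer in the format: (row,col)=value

Answer: (0,1)=2

Derivation:
Step 1: ant0:(3,4)->N->(2,4) | ant1:(3,0)->N->(2,0) | ant2:(4,2)->N->(3,2)
  grid max=2 at (0,0)
Step 2: ant0:(2,4)->N->(1,4) | ant1:(2,0)->N->(1,0) | ant2:(3,2)->N->(2,2)
  grid max=1 at (0,0)
Step 3: ant0:(1,4)->N->(0,4) | ant1:(1,0)->N->(0,0) | ant2:(2,2)->N->(1,2)
  grid max=2 at (0,0)
Step 4: ant0:(0,4)->S->(1,4) | ant1:(0,0)->E->(0,1) | ant2:(1,2)->N->(0,2)
  grid max=1 at (0,0)
Step 5: ant0:(1,4)->N->(0,4) | ant1:(0,1)->E->(0,2) | ant2:(0,2)->W->(0,1)
  grid max=2 at (0,1)
Final grid:
  0 2 2 0 1
  0 0 0 0 0
  0 0 0 0 0
  0 0 0 0 0
  0 0 0 0 0
Max pheromone 2 at (0,1)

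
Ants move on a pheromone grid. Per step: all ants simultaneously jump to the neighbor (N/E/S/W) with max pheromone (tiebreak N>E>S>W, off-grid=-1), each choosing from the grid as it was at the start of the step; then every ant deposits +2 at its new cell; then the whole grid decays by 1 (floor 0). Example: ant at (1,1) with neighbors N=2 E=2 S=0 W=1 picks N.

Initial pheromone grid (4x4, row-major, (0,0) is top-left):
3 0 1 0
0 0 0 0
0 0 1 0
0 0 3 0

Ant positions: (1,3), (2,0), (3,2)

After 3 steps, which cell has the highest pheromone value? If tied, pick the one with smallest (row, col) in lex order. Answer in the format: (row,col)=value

Step 1: ant0:(1,3)->N->(0,3) | ant1:(2,0)->N->(1,0) | ant2:(3,2)->N->(2,2)
  grid max=2 at (0,0)
Step 2: ant0:(0,3)->S->(1,3) | ant1:(1,0)->N->(0,0) | ant2:(2,2)->S->(3,2)
  grid max=3 at (0,0)
Step 3: ant0:(1,3)->N->(0,3) | ant1:(0,0)->E->(0,1) | ant2:(3,2)->N->(2,2)
  grid max=2 at (0,0)
Final grid:
  2 1 0 1
  0 0 0 0
  0 0 2 0
  0 0 2 0
Max pheromone 2 at (0,0)

Answer: (0,0)=2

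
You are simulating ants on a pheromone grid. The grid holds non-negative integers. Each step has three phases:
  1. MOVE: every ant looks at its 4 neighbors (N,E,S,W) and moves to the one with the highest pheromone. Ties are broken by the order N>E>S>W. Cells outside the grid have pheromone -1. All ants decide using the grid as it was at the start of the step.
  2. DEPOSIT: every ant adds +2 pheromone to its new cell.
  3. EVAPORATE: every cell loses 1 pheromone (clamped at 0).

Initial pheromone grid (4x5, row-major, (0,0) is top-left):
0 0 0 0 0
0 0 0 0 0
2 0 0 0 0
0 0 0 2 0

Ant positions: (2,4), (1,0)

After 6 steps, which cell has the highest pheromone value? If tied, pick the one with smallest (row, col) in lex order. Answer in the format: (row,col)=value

Step 1: ant0:(2,4)->N->(1,4) | ant1:(1,0)->S->(2,0)
  grid max=3 at (2,0)
Step 2: ant0:(1,4)->N->(0,4) | ant1:(2,0)->N->(1,0)
  grid max=2 at (2,0)
Step 3: ant0:(0,4)->S->(1,4) | ant1:(1,0)->S->(2,0)
  grid max=3 at (2,0)
Step 4: ant0:(1,4)->N->(0,4) | ant1:(2,0)->N->(1,0)
  grid max=2 at (2,0)
Step 5: ant0:(0,4)->S->(1,4) | ant1:(1,0)->S->(2,0)
  grid max=3 at (2,0)
Step 6: ant0:(1,4)->N->(0,4) | ant1:(2,0)->N->(1,0)
  grid max=2 at (2,0)
Final grid:
  0 0 0 0 1
  1 0 0 0 0
  2 0 0 0 0
  0 0 0 0 0
Max pheromone 2 at (2,0)

Answer: (2,0)=2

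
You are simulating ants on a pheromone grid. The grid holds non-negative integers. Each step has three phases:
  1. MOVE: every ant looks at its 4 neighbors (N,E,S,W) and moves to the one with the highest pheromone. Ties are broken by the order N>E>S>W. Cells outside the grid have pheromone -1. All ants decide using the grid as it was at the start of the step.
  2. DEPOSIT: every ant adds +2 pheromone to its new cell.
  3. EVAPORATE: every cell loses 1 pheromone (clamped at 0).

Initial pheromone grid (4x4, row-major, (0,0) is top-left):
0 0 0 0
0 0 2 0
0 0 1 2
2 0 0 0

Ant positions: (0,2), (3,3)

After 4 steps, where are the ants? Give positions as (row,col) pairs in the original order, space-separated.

Step 1: ant0:(0,2)->S->(1,2) | ant1:(3,3)->N->(2,3)
  grid max=3 at (1,2)
Step 2: ant0:(1,2)->N->(0,2) | ant1:(2,3)->N->(1,3)
  grid max=2 at (1,2)
Step 3: ant0:(0,2)->S->(1,2) | ant1:(1,3)->S->(2,3)
  grid max=3 at (1,2)
Step 4: ant0:(1,2)->N->(0,2) | ant1:(2,3)->N->(1,3)
  grid max=2 at (1,2)

(0,2) (1,3)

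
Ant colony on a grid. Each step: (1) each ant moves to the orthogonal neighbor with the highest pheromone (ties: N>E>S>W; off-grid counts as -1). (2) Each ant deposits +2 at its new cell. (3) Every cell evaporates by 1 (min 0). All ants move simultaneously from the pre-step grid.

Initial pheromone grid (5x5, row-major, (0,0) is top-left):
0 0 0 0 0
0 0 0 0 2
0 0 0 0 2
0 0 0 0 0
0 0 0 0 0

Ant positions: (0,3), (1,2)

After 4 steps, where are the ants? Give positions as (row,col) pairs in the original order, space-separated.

Step 1: ant0:(0,3)->E->(0,4) | ant1:(1,2)->N->(0,2)
  grid max=1 at (0,2)
Step 2: ant0:(0,4)->S->(1,4) | ant1:(0,2)->E->(0,3)
  grid max=2 at (1,4)
Step 3: ant0:(1,4)->N->(0,4) | ant1:(0,3)->E->(0,4)
  grid max=3 at (0,4)
Step 4: ant0:(0,4)->S->(1,4) | ant1:(0,4)->S->(1,4)
  grid max=4 at (1,4)

(1,4) (1,4)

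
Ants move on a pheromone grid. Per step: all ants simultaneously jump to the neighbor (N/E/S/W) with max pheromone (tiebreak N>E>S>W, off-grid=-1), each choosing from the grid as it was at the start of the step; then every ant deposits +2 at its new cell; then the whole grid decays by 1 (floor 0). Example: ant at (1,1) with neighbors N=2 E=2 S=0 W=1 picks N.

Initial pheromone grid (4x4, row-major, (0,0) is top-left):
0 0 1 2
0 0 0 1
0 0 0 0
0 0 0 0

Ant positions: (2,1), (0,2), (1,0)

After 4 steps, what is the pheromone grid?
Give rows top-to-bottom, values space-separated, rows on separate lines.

After step 1: ants at (1,1),(0,3),(0,0)
  1 0 0 3
  0 1 0 0
  0 0 0 0
  0 0 0 0
After step 2: ants at (0,1),(1,3),(0,1)
  0 3 0 2
  0 0 0 1
  0 0 0 0
  0 0 0 0
After step 3: ants at (0,2),(0,3),(0,2)
  0 2 3 3
  0 0 0 0
  0 0 0 0
  0 0 0 0
After step 4: ants at (0,3),(0,2),(0,3)
  0 1 4 6
  0 0 0 0
  0 0 0 0
  0 0 0 0

0 1 4 6
0 0 0 0
0 0 0 0
0 0 0 0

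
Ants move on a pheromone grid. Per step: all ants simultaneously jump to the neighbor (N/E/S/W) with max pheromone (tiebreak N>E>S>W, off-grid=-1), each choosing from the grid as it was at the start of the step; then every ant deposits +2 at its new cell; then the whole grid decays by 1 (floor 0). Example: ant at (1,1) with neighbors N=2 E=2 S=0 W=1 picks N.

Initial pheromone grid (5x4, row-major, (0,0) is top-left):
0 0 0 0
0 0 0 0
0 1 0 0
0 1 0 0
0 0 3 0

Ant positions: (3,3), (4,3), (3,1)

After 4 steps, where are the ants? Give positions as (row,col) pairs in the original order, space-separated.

Step 1: ant0:(3,3)->N->(2,3) | ant1:(4,3)->W->(4,2) | ant2:(3,1)->N->(2,1)
  grid max=4 at (4,2)
Step 2: ant0:(2,3)->N->(1,3) | ant1:(4,2)->N->(3,2) | ant2:(2,1)->N->(1,1)
  grid max=3 at (4,2)
Step 3: ant0:(1,3)->N->(0,3) | ant1:(3,2)->S->(4,2) | ant2:(1,1)->S->(2,1)
  grid max=4 at (4,2)
Step 4: ant0:(0,3)->S->(1,3) | ant1:(4,2)->N->(3,2) | ant2:(2,1)->N->(1,1)
  grid max=3 at (4,2)

(1,3) (3,2) (1,1)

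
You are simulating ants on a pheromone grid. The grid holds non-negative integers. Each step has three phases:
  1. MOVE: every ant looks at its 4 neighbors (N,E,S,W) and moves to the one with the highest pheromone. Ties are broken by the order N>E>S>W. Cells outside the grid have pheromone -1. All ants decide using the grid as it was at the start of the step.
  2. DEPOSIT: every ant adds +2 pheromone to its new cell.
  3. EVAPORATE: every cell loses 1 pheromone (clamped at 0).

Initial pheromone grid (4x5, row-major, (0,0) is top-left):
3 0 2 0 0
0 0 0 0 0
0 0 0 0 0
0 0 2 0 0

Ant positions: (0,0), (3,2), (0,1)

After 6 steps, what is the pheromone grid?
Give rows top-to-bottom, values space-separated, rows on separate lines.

After step 1: ants at (0,1),(2,2),(0,0)
  4 1 1 0 0
  0 0 0 0 0
  0 0 1 0 0
  0 0 1 0 0
After step 2: ants at (0,0),(3,2),(0,1)
  5 2 0 0 0
  0 0 0 0 0
  0 0 0 0 0
  0 0 2 0 0
After step 3: ants at (0,1),(2,2),(0,0)
  6 3 0 0 0
  0 0 0 0 0
  0 0 1 0 0
  0 0 1 0 0
After step 4: ants at (0,0),(3,2),(0,1)
  7 4 0 0 0
  0 0 0 0 0
  0 0 0 0 0
  0 0 2 0 0
After step 5: ants at (0,1),(2,2),(0,0)
  8 5 0 0 0
  0 0 0 0 0
  0 0 1 0 0
  0 0 1 0 0
After step 6: ants at (0,0),(3,2),(0,1)
  9 6 0 0 0
  0 0 0 0 0
  0 0 0 0 0
  0 0 2 0 0

9 6 0 0 0
0 0 0 0 0
0 0 0 0 0
0 0 2 0 0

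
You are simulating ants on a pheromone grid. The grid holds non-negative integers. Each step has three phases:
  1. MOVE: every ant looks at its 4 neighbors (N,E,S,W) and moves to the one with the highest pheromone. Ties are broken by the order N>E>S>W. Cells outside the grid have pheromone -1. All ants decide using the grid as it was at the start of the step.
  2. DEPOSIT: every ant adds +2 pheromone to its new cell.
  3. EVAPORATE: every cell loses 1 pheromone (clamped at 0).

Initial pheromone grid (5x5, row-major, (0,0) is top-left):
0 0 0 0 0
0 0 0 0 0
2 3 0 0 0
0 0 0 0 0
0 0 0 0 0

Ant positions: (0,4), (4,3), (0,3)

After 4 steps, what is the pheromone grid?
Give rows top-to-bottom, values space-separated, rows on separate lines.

After step 1: ants at (1,4),(3,3),(0,4)
  0 0 0 0 1
  0 0 0 0 1
  1 2 0 0 0
  0 0 0 1 0
  0 0 0 0 0
After step 2: ants at (0,4),(2,3),(1,4)
  0 0 0 0 2
  0 0 0 0 2
  0 1 0 1 0
  0 0 0 0 0
  0 0 0 0 0
After step 3: ants at (1,4),(1,3),(0,4)
  0 0 0 0 3
  0 0 0 1 3
  0 0 0 0 0
  0 0 0 0 0
  0 0 0 0 0
After step 4: ants at (0,4),(1,4),(1,4)
  0 0 0 0 4
  0 0 0 0 6
  0 0 0 0 0
  0 0 0 0 0
  0 0 0 0 0

0 0 0 0 4
0 0 0 0 6
0 0 0 0 0
0 0 0 0 0
0 0 0 0 0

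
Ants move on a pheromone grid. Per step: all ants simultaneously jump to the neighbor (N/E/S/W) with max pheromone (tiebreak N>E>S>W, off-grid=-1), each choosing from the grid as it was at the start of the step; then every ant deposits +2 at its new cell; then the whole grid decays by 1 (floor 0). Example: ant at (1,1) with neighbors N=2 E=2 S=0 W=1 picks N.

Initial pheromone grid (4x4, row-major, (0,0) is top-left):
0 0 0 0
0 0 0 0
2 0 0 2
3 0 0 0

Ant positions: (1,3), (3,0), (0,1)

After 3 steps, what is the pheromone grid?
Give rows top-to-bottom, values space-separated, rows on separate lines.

After step 1: ants at (2,3),(2,0),(0,2)
  0 0 1 0
  0 0 0 0
  3 0 0 3
  2 0 0 0
After step 2: ants at (1,3),(3,0),(0,3)
  0 0 0 1
  0 0 0 1
  2 0 0 2
  3 0 0 0
After step 3: ants at (2,3),(2,0),(1,3)
  0 0 0 0
  0 0 0 2
  3 0 0 3
  2 0 0 0

0 0 0 0
0 0 0 2
3 0 0 3
2 0 0 0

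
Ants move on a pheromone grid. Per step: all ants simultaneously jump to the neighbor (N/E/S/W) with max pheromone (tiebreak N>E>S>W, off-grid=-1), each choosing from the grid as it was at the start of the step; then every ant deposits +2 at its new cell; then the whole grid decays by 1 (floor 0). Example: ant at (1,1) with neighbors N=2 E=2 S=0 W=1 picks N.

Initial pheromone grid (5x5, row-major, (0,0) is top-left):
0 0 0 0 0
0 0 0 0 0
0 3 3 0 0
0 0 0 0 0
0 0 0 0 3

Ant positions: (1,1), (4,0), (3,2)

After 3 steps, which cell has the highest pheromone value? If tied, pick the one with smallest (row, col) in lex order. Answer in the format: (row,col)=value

Step 1: ant0:(1,1)->S->(2,1) | ant1:(4,0)->N->(3,0) | ant2:(3,2)->N->(2,2)
  grid max=4 at (2,1)
Step 2: ant0:(2,1)->E->(2,2) | ant1:(3,0)->N->(2,0) | ant2:(2,2)->W->(2,1)
  grid max=5 at (2,1)
Step 3: ant0:(2,2)->W->(2,1) | ant1:(2,0)->E->(2,1) | ant2:(2,1)->E->(2,2)
  grid max=8 at (2,1)
Final grid:
  0 0 0 0 0
  0 0 0 0 0
  0 8 6 0 0
  0 0 0 0 0
  0 0 0 0 0
Max pheromone 8 at (2,1)

Answer: (2,1)=8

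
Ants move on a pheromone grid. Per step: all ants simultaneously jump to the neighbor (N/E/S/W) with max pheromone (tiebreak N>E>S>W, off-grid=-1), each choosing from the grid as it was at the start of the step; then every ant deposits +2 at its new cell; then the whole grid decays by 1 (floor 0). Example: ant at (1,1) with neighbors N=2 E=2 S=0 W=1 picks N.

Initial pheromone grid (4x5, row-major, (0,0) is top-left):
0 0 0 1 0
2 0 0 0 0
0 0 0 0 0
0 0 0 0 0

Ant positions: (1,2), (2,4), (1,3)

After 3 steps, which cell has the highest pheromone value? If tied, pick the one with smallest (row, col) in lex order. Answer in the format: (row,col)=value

Answer: (0,3)=6

Derivation:
Step 1: ant0:(1,2)->N->(0,2) | ant1:(2,4)->N->(1,4) | ant2:(1,3)->N->(0,3)
  grid max=2 at (0,3)
Step 2: ant0:(0,2)->E->(0,3) | ant1:(1,4)->N->(0,4) | ant2:(0,3)->W->(0,2)
  grid max=3 at (0,3)
Step 3: ant0:(0,3)->W->(0,2) | ant1:(0,4)->W->(0,3) | ant2:(0,2)->E->(0,3)
  grid max=6 at (0,3)
Final grid:
  0 0 3 6 0
  0 0 0 0 0
  0 0 0 0 0
  0 0 0 0 0
Max pheromone 6 at (0,3)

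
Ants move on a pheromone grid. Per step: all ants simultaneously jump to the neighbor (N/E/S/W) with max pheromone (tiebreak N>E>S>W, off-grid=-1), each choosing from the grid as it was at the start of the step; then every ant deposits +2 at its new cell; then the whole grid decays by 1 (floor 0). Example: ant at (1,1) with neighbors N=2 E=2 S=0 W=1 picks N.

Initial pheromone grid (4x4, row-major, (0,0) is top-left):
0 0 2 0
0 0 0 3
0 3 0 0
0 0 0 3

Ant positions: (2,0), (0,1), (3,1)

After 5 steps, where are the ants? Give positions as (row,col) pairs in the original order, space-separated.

Step 1: ant0:(2,0)->E->(2,1) | ant1:(0,1)->E->(0,2) | ant2:(3,1)->N->(2,1)
  grid max=6 at (2,1)
Step 2: ant0:(2,1)->N->(1,1) | ant1:(0,2)->E->(0,3) | ant2:(2,1)->N->(1,1)
  grid max=5 at (2,1)
Step 3: ant0:(1,1)->S->(2,1) | ant1:(0,3)->W->(0,2) | ant2:(1,1)->S->(2,1)
  grid max=8 at (2,1)
Step 4: ant0:(2,1)->N->(1,1) | ant1:(0,2)->E->(0,3) | ant2:(2,1)->N->(1,1)
  grid max=7 at (2,1)
Step 5: ant0:(1,1)->S->(2,1) | ant1:(0,3)->W->(0,2) | ant2:(1,1)->S->(2,1)
  grid max=10 at (2,1)

(2,1) (0,2) (2,1)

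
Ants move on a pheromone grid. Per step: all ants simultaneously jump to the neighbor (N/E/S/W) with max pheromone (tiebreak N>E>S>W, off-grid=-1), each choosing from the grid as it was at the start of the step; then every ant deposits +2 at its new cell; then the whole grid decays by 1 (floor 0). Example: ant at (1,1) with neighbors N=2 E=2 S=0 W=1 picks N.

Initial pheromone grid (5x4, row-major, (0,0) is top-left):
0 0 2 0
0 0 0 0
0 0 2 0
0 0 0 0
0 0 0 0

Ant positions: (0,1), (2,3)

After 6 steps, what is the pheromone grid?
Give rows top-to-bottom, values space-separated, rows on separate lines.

After step 1: ants at (0,2),(2,2)
  0 0 3 0
  0 0 0 0
  0 0 3 0
  0 0 0 0
  0 0 0 0
After step 2: ants at (0,3),(1,2)
  0 0 2 1
  0 0 1 0
  0 0 2 0
  0 0 0 0
  0 0 0 0
After step 3: ants at (0,2),(0,2)
  0 0 5 0
  0 0 0 0
  0 0 1 0
  0 0 0 0
  0 0 0 0
After step 4: ants at (0,3),(0,3)
  0 0 4 3
  0 0 0 0
  0 0 0 0
  0 0 0 0
  0 0 0 0
After step 5: ants at (0,2),(0,2)
  0 0 7 2
  0 0 0 0
  0 0 0 0
  0 0 0 0
  0 0 0 0
After step 6: ants at (0,3),(0,3)
  0 0 6 5
  0 0 0 0
  0 0 0 0
  0 0 0 0
  0 0 0 0

0 0 6 5
0 0 0 0
0 0 0 0
0 0 0 0
0 0 0 0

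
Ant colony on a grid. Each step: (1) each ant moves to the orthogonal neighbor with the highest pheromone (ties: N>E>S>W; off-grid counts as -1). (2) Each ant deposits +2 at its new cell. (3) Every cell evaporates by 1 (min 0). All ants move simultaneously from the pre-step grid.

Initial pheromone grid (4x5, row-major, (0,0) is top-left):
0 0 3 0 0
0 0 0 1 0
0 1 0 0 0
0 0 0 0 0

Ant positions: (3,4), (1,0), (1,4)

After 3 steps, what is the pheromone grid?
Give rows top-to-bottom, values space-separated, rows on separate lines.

After step 1: ants at (2,4),(0,0),(1,3)
  1 0 2 0 0
  0 0 0 2 0
  0 0 0 0 1
  0 0 0 0 0
After step 2: ants at (1,4),(0,1),(0,3)
  0 1 1 1 0
  0 0 0 1 1
  0 0 0 0 0
  0 0 0 0 0
After step 3: ants at (1,3),(0,2),(1,3)
  0 0 2 0 0
  0 0 0 4 0
  0 0 0 0 0
  0 0 0 0 0

0 0 2 0 0
0 0 0 4 0
0 0 0 0 0
0 0 0 0 0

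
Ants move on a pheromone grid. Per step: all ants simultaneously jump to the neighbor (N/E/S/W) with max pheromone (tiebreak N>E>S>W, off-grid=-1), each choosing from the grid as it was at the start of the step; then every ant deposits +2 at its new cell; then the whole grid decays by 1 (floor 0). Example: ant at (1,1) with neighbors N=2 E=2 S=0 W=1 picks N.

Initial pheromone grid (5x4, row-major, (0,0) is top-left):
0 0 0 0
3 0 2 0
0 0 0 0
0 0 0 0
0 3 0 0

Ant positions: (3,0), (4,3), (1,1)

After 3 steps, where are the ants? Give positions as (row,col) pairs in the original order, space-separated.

Step 1: ant0:(3,0)->N->(2,0) | ant1:(4,3)->N->(3,3) | ant2:(1,1)->W->(1,0)
  grid max=4 at (1,0)
Step 2: ant0:(2,0)->N->(1,0) | ant1:(3,3)->N->(2,3) | ant2:(1,0)->S->(2,0)
  grid max=5 at (1,0)
Step 3: ant0:(1,0)->S->(2,0) | ant1:(2,3)->N->(1,3) | ant2:(2,0)->N->(1,0)
  grid max=6 at (1,0)

(2,0) (1,3) (1,0)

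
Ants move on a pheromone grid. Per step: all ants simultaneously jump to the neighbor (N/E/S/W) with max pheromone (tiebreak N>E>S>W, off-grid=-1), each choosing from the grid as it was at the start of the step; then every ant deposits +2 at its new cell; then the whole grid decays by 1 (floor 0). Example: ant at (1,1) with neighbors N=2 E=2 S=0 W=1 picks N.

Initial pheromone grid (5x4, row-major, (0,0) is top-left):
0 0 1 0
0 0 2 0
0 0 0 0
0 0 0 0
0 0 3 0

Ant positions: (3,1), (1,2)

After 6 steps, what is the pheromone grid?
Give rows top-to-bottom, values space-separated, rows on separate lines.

After step 1: ants at (2,1),(0,2)
  0 0 2 0
  0 0 1 0
  0 1 0 0
  0 0 0 0
  0 0 2 0
After step 2: ants at (1,1),(1,2)
  0 0 1 0
  0 1 2 0
  0 0 0 0
  0 0 0 0
  0 0 1 0
After step 3: ants at (1,2),(0,2)
  0 0 2 0
  0 0 3 0
  0 0 0 0
  0 0 0 0
  0 0 0 0
After step 4: ants at (0,2),(1,2)
  0 0 3 0
  0 0 4 0
  0 0 0 0
  0 0 0 0
  0 0 0 0
After step 5: ants at (1,2),(0,2)
  0 0 4 0
  0 0 5 0
  0 0 0 0
  0 0 0 0
  0 0 0 0
After step 6: ants at (0,2),(1,2)
  0 0 5 0
  0 0 6 0
  0 0 0 0
  0 0 0 0
  0 0 0 0

0 0 5 0
0 0 6 0
0 0 0 0
0 0 0 0
0 0 0 0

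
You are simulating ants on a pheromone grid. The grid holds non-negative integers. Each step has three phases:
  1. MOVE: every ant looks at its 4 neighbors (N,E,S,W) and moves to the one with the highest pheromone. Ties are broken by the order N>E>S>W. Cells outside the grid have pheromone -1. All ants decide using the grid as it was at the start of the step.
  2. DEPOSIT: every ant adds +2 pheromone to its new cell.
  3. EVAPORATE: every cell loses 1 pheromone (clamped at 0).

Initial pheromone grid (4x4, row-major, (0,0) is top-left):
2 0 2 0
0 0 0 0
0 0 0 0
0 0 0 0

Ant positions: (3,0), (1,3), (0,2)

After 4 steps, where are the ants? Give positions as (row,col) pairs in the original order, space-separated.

Step 1: ant0:(3,0)->N->(2,0) | ant1:(1,3)->N->(0,3) | ant2:(0,2)->E->(0,3)
  grid max=3 at (0,3)
Step 2: ant0:(2,0)->N->(1,0) | ant1:(0,3)->W->(0,2) | ant2:(0,3)->W->(0,2)
  grid max=4 at (0,2)
Step 3: ant0:(1,0)->N->(0,0) | ant1:(0,2)->E->(0,3) | ant2:(0,2)->E->(0,3)
  grid max=5 at (0,3)
Step 4: ant0:(0,0)->E->(0,1) | ant1:(0,3)->W->(0,2) | ant2:(0,3)->W->(0,2)
  grid max=6 at (0,2)

(0,1) (0,2) (0,2)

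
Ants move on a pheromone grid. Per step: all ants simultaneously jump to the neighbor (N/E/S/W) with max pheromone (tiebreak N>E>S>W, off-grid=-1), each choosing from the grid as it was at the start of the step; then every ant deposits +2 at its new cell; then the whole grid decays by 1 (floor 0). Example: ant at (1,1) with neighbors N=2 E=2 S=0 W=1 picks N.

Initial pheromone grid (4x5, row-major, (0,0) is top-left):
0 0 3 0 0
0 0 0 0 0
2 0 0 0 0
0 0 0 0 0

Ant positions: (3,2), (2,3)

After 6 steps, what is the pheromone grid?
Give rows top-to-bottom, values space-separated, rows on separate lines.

After step 1: ants at (2,2),(1,3)
  0 0 2 0 0
  0 0 0 1 0
  1 0 1 0 0
  0 0 0 0 0
After step 2: ants at (1,2),(0,3)
  0 0 1 1 0
  0 0 1 0 0
  0 0 0 0 0
  0 0 0 0 0
After step 3: ants at (0,2),(0,2)
  0 0 4 0 0
  0 0 0 0 0
  0 0 0 0 0
  0 0 0 0 0
After step 4: ants at (0,3),(0,3)
  0 0 3 3 0
  0 0 0 0 0
  0 0 0 0 0
  0 0 0 0 0
After step 5: ants at (0,2),(0,2)
  0 0 6 2 0
  0 0 0 0 0
  0 0 0 0 0
  0 0 0 0 0
After step 6: ants at (0,3),(0,3)
  0 0 5 5 0
  0 0 0 0 0
  0 0 0 0 0
  0 0 0 0 0

0 0 5 5 0
0 0 0 0 0
0 0 0 0 0
0 0 0 0 0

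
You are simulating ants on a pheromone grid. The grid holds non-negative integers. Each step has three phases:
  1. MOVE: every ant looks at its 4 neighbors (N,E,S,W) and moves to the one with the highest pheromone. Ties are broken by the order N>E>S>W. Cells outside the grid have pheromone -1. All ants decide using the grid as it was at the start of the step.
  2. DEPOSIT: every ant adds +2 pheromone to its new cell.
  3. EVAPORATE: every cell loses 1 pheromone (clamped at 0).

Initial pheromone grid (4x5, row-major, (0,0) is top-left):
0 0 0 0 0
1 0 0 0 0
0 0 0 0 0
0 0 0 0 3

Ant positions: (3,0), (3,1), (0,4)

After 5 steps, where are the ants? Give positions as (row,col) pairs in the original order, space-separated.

Step 1: ant0:(3,0)->N->(2,0) | ant1:(3,1)->N->(2,1) | ant2:(0,4)->S->(1,4)
  grid max=2 at (3,4)
Step 2: ant0:(2,0)->E->(2,1) | ant1:(2,1)->W->(2,0) | ant2:(1,4)->N->(0,4)
  grid max=2 at (2,0)
Step 3: ant0:(2,1)->W->(2,0) | ant1:(2,0)->E->(2,1) | ant2:(0,4)->S->(1,4)
  grid max=3 at (2,0)
Step 4: ant0:(2,0)->E->(2,1) | ant1:(2,1)->W->(2,0) | ant2:(1,4)->N->(0,4)
  grid max=4 at (2,0)
Step 5: ant0:(2,1)->W->(2,0) | ant1:(2,0)->E->(2,1) | ant2:(0,4)->S->(1,4)
  grid max=5 at (2,0)

(2,0) (2,1) (1,4)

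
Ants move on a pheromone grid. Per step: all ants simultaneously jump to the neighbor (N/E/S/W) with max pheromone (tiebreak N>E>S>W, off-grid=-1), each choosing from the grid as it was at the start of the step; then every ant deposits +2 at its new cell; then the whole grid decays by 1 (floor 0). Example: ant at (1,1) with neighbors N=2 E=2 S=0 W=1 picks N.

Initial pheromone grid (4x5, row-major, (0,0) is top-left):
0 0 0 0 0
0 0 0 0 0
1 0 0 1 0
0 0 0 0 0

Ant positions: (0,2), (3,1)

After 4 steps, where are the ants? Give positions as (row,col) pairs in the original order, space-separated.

Step 1: ant0:(0,2)->E->(0,3) | ant1:(3,1)->N->(2,1)
  grid max=1 at (0,3)
Step 2: ant0:(0,3)->E->(0,4) | ant1:(2,1)->N->(1,1)
  grid max=1 at (0,4)
Step 3: ant0:(0,4)->S->(1,4) | ant1:(1,1)->N->(0,1)
  grid max=1 at (0,1)
Step 4: ant0:(1,4)->N->(0,4) | ant1:(0,1)->E->(0,2)
  grid max=1 at (0,2)

(0,4) (0,2)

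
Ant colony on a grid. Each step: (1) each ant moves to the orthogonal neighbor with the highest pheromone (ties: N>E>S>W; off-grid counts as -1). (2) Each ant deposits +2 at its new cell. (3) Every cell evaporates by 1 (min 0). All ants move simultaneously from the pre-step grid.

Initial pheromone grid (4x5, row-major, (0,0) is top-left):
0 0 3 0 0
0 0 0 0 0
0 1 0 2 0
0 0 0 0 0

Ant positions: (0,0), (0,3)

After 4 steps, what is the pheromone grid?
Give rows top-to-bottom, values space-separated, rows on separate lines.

After step 1: ants at (0,1),(0,2)
  0 1 4 0 0
  0 0 0 0 0
  0 0 0 1 0
  0 0 0 0 0
After step 2: ants at (0,2),(0,1)
  0 2 5 0 0
  0 0 0 0 0
  0 0 0 0 0
  0 0 0 0 0
After step 3: ants at (0,1),(0,2)
  0 3 6 0 0
  0 0 0 0 0
  0 0 0 0 0
  0 0 0 0 0
After step 4: ants at (0,2),(0,1)
  0 4 7 0 0
  0 0 0 0 0
  0 0 0 0 0
  0 0 0 0 0

0 4 7 0 0
0 0 0 0 0
0 0 0 0 0
0 0 0 0 0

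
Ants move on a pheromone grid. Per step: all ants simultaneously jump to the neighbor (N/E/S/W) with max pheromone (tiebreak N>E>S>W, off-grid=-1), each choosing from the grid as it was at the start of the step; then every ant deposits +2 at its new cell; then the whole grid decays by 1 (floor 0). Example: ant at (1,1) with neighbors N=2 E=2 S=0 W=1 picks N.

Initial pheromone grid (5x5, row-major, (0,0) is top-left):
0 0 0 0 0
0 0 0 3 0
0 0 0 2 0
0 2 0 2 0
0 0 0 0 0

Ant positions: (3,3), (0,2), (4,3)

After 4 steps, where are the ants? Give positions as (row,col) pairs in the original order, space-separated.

Step 1: ant0:(3,3)->N->(2,3) | ant1:(0,2)->E->(0,3) | ant2:(4,3)->N->(3,3)
  grid max=3 at (2,3)
Step 2: ant0:(2,3)->S->(3,3) | ant1:(0,3)->S->(1,3) | ant2:(3,3)->N->(2,3)
  grid max=4 at (2,3)
Step 3: ant0:(3,3)->N->(2,3) | ant1:(1,3)->S->(2,3) | ant2:(2,3)->S->(3,3)
  grid max=7 at (2,3)
Step 4: ant0:(2,3)->S->(3,3) | ant1:(2,3)->S->(3,3) | ant2:(3,3)->N->(2,3)
  grid max=8 at (2,3)

(3,3) (3,3) (2,3)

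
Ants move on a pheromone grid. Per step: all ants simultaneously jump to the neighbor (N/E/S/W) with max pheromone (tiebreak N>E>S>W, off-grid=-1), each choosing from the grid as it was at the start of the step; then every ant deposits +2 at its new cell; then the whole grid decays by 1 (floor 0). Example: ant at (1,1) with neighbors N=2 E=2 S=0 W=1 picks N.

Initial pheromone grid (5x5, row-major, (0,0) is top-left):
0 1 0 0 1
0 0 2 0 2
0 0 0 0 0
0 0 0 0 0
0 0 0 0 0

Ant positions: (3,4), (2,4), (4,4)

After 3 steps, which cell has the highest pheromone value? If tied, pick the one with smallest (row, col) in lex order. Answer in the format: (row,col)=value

Answer: (1,4)=7

Derivation:
Step 1: ant0:(3,4)->N->(2,4) | ant1:(2,4)->N->(1,4) | ant2:(4,4)->N->(3,4)
  grid max=3 at (1,4)
Step 2: ant0:(2,4)->N->(1,4) | ant1:(1,4)->S->(2,4) | ant2:(3,4)->N->(2,4)
  grid max=4 at (1,4)
Step 3: ant0:(1,4)->S->(2,4) | ant1:(2,4)->N->(1,4) | ant2:(2,4)->N->(1,4)
  grid max=7 at (1,4)
Final grid:
  0 0 0 0 0
  0 0 0 0 7
  0 0 0 0 5
  0 0 0 0 0
  0 0 0 0 0
Max pheromone 7 at (1,4)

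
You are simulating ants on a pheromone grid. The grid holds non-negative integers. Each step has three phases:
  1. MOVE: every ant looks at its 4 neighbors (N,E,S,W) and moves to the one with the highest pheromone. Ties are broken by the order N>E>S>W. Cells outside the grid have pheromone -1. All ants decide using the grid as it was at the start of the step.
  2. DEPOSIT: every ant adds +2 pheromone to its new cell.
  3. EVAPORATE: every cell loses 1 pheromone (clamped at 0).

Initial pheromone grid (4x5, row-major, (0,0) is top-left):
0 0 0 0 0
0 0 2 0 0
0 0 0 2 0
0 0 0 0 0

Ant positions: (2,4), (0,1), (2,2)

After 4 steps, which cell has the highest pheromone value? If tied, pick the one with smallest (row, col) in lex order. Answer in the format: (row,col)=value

Answer: (1,2)=8

Derivation:
Step 1: ant0:(2,4)->W->(2,3) | ant1:(0,1)->E->(0,2) | ant2:(2,2)->N->(1,2)
  grid max=3 at (1,2)
Step 2: ant0:(2,3)->N->(1,3) | ant1:(0,2)->S->(1,2) | ant2:(1,2)->N->(0,2)
  grid max=4 at (1,2)
Step 3: ant0:(1,3)->W->(1,2) | ant1:(1,2)->N->(0,2) | ant2:(0,2)->S->(1,2)
  grid max=7 at (1,2)
Step 4: ant0:(1,2)->N->(0,2) | ant1:(0,2)->S->(1,2) | ant2:(1,2)->N->(0,2)
  grid max=8 at (1,2)
Final grid:
  0 0 6 0 0
  0 0 8 0 0
  0 0 0 0 0
  0 0 0 0 0
Max pheromone 8 at (1,2)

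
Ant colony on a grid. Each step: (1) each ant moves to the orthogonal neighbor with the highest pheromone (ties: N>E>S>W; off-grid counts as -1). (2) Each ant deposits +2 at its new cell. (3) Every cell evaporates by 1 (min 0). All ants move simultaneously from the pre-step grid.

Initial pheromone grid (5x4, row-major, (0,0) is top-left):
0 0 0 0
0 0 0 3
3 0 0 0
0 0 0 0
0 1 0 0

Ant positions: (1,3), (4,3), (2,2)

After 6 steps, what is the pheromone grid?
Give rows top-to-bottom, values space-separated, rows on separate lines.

After step 1: ants at (0,3),(3,3),(1,2)
  0 0 0 1
  0 0 1 2
  2 0 0 0
  0 0 0 1
  0 0 0 0
After step 2: ants at (1,3),(2,3),(1,3)
  0 0 0 0
  0 0 0 5
  1 0 0 1
  0 0 0 0
  0 0 0 0
After step 3: ants at (2,3),(1,3),(2,3)
  0 0 0 0
  0 0 0 6
  0 0 0 4
  0 0 0 0
  0 0 0 0
After step 4: ants at (1,3),(2,3),(1,3)
  0 0 0 0
  0 0 0 9
  0 0 0 5
  0 0 0 0
  0 0 0 0
After step 5: ants at (2,3),(1,3),(2,3)
  0 0 0 0
  0 0 0 10
  0 0 0 8
  0 0 0 0
  0 0 0 0
After step 6: ants at (1,3),(2,3),(1,3)
  0 0 0 0
  0 0 0 13
  0 0 0 9
  0 0 0 0
  0 0 0 0

0 0 0 0
0 0 0 13
0 0 0 9
0 0 0 0
0 0 0 0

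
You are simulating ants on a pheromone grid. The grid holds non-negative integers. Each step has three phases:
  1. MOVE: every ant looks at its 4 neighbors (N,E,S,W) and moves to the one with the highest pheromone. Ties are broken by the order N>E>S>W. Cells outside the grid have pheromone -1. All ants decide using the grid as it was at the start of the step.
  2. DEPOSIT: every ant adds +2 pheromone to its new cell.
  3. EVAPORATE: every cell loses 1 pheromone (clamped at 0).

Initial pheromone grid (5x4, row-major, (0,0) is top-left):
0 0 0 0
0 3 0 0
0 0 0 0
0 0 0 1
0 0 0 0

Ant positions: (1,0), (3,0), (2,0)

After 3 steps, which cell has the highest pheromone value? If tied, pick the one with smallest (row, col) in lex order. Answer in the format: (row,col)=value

Step 1: ant0:(1,0)->E->(1,1) | ant1:(3,0)->N->(2,0) | ant2:(2,0)->N->(1,0)
  grid max=4 at (1,1)
Step 2: ant0:(1,1)->W->(1,0) | ant1:(2,0)->N->(1,0) | ant2:(1,0)->E->(1,1)
  grid max=5 at (1,1)
Step 3: ant0:(1,0)->E->(1,1) | ant1:(1,0)->E->(1,1) | ant2:(1,1)->W->(1,0)
  grid max=8 at (1,1)
Final grid:
  0 0 0 0
  5 8 0 0
  0 0 0 0
  0 0 0 0
  0 0 0 0
Max pheromone 8 at (1,1)

Answer: (1,1)=8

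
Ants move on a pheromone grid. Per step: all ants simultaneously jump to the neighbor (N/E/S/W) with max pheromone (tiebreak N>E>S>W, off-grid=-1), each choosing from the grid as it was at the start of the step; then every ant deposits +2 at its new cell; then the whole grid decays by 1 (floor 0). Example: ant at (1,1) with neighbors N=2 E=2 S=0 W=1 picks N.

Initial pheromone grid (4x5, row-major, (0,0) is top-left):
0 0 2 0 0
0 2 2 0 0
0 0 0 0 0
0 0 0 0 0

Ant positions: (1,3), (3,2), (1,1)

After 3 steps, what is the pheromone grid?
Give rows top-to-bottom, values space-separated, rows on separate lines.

After step 1: ants at (1,2),(2,2),(1,2)
  0 0 1 0 0
  0 1 5 0 0
  0 0 1 0 0
  0 0 0 0 0
After step 2: ants at (0,2),(1,2),(0,2)
  0 0 4 0 0
  0 0 6 0 0
  0 0 0 0 0
  0 0 0 0 0
After step 3: ants at (1,2),(0,2),(1,2)
  0 0 5 0 0
  0 0 9 0 0
  0 0 0 0 0
  0 0 0 0 0

0 0 5 0 0
0 0 9 0 0
0 0 0 0 0
0 0 0 0 0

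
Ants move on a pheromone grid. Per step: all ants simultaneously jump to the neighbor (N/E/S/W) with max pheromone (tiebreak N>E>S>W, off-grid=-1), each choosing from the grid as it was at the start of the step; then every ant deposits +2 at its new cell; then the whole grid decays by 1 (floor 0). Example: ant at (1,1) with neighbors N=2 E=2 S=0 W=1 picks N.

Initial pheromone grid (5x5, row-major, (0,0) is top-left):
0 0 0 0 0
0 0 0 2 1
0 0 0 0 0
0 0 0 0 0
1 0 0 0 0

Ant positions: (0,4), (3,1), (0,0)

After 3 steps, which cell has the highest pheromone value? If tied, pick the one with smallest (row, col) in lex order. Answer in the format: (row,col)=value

Step 1: ant0:(0,4)->S->(1,4) | ant1:(3,1)->N->(2,1) | ant2:(0,0)->E->(0,1)
  grid max=2 at (1,4)
Step 2: ant0:(1,4)->W->(1,3) | ant1:(2,1)->N->(1,1) | ant2:(0,1)->E->(0,2)
  grid max=2 at (1,3)
Step 3: ant0:(1,3)->E->(1,4) | ant1:(1,1)->N->(0,1) | ant2:(0,2)->E->(0,3)
  grid max=2 at (1,4)
Final grid:
  0 1 0 1 0
  0 0 0 1 2
  0 0 0 0 0
  0 0 0 0 0
  0 0 0 0 0
Max pheromone 2 at (1,4)

Answer: (1,4)=2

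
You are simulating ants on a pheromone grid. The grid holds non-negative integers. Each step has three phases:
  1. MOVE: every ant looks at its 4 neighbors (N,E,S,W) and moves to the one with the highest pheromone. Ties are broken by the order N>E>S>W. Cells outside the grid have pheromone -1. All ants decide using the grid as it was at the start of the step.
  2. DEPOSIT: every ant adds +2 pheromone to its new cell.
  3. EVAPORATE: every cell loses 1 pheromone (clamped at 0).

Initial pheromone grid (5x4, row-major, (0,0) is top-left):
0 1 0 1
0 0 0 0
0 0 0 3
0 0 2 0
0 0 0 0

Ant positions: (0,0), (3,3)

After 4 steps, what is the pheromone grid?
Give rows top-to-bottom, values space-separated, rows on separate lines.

After step 1: ants at (0,1),(2,3)
  0 2 0 0
  0 0 0 0
  0 0 0 4
  0 0 1 0
  0 0 0 0
After step 2: ants at (0,2),(1,3)
  0 1 1 0
  0 0 0 1
  0 0 0 3
  0 0 0 0
  0 0 0 0
After step 3: ants at (0,1),(2,3)
  0 2 0 0
  0 0 0 0
  0 0 0 4
  0 0 0 0
  0 0 0 0
After step 4: ants at (0,2),(1,3)
  0 1 1 0
  0 0 0 1
  0 0 0 3
  0 0 0 0
  0 0 0 0

0 1 1 0
0 0 0 1
0 0 0 3
0 0 0 0
0 0 0 0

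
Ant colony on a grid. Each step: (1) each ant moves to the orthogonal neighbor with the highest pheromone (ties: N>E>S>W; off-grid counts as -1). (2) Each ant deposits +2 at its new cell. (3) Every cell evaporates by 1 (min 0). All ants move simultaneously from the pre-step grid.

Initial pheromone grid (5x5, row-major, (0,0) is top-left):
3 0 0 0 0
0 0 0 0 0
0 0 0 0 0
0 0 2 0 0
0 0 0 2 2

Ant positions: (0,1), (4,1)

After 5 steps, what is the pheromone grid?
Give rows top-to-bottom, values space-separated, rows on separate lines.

After step 1: ants at (0,0),(3,1)
  4 0 0 0 0
  0 0 0 0 0
  0 0 0 0 0
  0 1 1 0 0
  0 0 0 1 1
After step 2: ants at (0,1),(3,2)
  3 1 0 0 0
  0 0 0 0 0
  0 0 0 0 0
  0 0 2 0 0
  0 0 0 0 0
After step 3: ants at (0,0),(2,2)
  4 0 0 0 0
  0 0 0 0 0
  0 0 1 0 0
  0 0 1 0 0
  0 0 0 0 0
After step 4: ants at (0,1),(3,2)
  3 1 0 0 0
  0 0 0 0 0
  0 0 0 0 0
  0 0 2 0 0
  0 0 0 0 0
After step 5: ants at (0,0),(2,2)
  4 0 0 0 0
  0 0 0 0 0
  0 0 1 0 0
  0 0 1 0 0
  0 0 0 0 0

4 0 0 0 0
0 0 0 0 0
0 0 1 0 0
0 0 1 0 0
0 0 0 0 0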